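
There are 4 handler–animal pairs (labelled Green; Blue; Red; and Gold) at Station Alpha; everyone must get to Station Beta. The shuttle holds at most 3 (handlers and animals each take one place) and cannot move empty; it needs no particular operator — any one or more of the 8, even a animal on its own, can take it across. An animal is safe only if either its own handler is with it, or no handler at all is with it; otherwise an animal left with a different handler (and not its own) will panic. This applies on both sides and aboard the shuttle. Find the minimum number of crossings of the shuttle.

Counting alone: each trip to Station Beta takes at most 3 across and each return brings at least 1 back, so after t trips out (and t−1 returns) at most 3t − (t−1) of the 8 are across; that first reaches 8 at t = 4, so at least 7 crossings are needed.
The safety rule pushes this higher. Following every safe sequence of crossings, the most of the 8 that can be at Station Beta as the shuttle arrives there on crossing 7 is 7 — never all 8.
So no plan with fewer than 9 crossings exists, and this one achieves 9:
1. animal Green and handler Green cross → Station Beta.
2. handler Green crosses ← Station Alpha.
3. animal Blue, handler Blue, and handler Green cross → Station Beta.
4. animal Green and handler Green cross ← Station Alpha.
5. handler Gold, handler Green, and handler Red cross → Station Beta.
6. animal Blue crosses ← Station Alpha.
7. animal Blue and animal Green cross → Station Beta.
8. animal Green crosses ← Station Alpha.
9. animal Gold, animal Green, and animal Red cross → Station Beta.

9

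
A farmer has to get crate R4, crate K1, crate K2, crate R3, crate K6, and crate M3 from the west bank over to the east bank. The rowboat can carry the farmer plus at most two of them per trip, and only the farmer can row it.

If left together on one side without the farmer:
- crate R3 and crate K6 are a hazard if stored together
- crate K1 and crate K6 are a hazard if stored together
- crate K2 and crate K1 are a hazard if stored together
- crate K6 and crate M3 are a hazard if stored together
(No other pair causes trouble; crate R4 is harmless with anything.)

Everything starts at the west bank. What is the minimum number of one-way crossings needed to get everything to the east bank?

7

Counting alone: the farmer can take at most 2 across per trip to the east bank, so moving all 6 needs at least 3 loaded trips out, with a return between consecutive ones — at least 5 crossings.
The safety rule pushes this higher. Following every safe sequence of crossings, the most of the 6 that can be at the east bank as the rowboat arrives there on crossing 5 is 5 — never all 6.
So no plan with fewer than 7 crossings exists, and this one achieves 7:
1. Farmer goes to the east bank with crate K1 and crate K6.  [the west bank: crate K2, crate M3, crate R3, crate R4 | the east bank: crate K1, crate K6]
2. Farmer goes back to the west bank with crate K1.  [the west bank: crate K1, crate K2, crate M3, crate R3, crate R4 | the east bank: crate K6]
3. Farmer goes to the east bank with crate K1 and crate R4.  [the west bank: crate K2, crate M3, crate R3 | the east bank: crate K1, crate K6, crate R4]
4. Farmer goes back to the west bank with crate K6.  [the west bank: crate K2, crate K6, crate M3, crate R3 | the east bank: crate K1, crate R4]
5. Farmer goes to the east bank with crate M3 and crate R3.  [the west bank: crate K2, crate K6 | the east bank: crate K1, crate M3, crate R3, crate R4]
6. Farmer goes back to the west bank alone.  [the west bank: crate K2, crate K6 | the east bank: crate K1, crate M3, crate R3, crate R4]
7. Farmer goes to the east bank with crate K2 and crate K6.  [the west bank: — | the east bank: crate K1, crate K2, crate K6, crate M3, crate R3, crate R4]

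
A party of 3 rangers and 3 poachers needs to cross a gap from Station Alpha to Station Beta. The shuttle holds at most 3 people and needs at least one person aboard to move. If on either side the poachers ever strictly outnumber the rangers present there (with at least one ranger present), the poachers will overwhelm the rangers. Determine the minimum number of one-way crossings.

Counting alone: each trip to Station Beta takes at most 3 across and each return brings at least 1 back, so after t trips out (and t−1 returns) at most 3t − (t−1) of the 6 are across; that first reaches 6 at t = 3, so at least 5 crossings are needed.
The plan below uses exactly 5 crossings, so it is optimal:
1. 2 poachers → Station Beta.  (Station Alpha: 3R 1P; Station Beta: 0R 2P)
2. 1 poacher ← Station Alpha.  (Station Alpha: 3R 2P; Station Beta: 0R 1P)
3. 3 rangers → Station Beta.  (Station Alpha: 0R 2P; Station Beta: 3R 1P)
4. 1 poacher ← Station Alpha.  (Station Alpha: 0R 3P; Station Beta: 3R 0P)
5. 3 poachers → Station Beta.  (Station Alpha: 0R 0P; Station Beta: 3R 3P)

5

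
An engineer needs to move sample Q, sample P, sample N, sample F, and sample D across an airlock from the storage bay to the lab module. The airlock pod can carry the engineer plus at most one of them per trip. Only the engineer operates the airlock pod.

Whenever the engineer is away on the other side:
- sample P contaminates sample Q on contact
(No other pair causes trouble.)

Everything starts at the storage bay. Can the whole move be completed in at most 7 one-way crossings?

Counting alone: the engineer can take at most 1 across per trip to the lab module, so moving all 5 needs at least 5 loaded trips out, with a return between consecutive ones — at least 9 crossings.
Since 7 < 9, 7 crossings cannot be enough. (The shortest complete plan in fact takes 9:)
1. Engineer goes to the lab module with sample Q.  [the storage bay: sample D, sample F, sample N, sample P | the lab module: sample Q]
2. Engineer goes back to the storage bay alone.  [the storage bay: sample D, sample F, sample N, sample P | the lab module: sample Q]
3. Engineer goes to the lab module with sample N.  [the storage bay: sample D, sample F, sample P | the lab module: sample N, sample Q]
4. Engineer goes back to the storage bay alone.  [the storage bay: sample D, sample F, sample P | the lab module: sample N, sample Q]
5. Engineer goes to the lab module with sample F.  [the storage bay: sample D, sample P | the lab module: sample F, sample N, sample Q]
6. Engineer goes back to the storage bay alone.  [the storage bay: sample D, sample P | the lab module: sample F, sample N, sample Q]
7. Engineer goes to the lab module with sample D.  [the storage bay: sample P | the lab module: sample D, sample F, sample N, sample Q]
8. Engineer goes back to the storage bay alone.  [the storage bay: sample P | the lab module: sample D, sample F, sample N, sample Q]
9. Engineer goes to the lab module with sample P.  [the storage bay: — | the lab module: sample D, sample F, sample N, sample P, sample Q]

No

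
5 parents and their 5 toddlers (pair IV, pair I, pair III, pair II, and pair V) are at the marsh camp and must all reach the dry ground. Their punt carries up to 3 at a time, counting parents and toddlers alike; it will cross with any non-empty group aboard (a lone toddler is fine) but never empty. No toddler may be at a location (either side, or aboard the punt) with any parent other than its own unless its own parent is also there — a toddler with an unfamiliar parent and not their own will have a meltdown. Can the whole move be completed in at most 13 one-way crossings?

Yes — this plan uses 11 crossings (≤ 13):
1. parent IV and toddler IV cross → the dry ground.
2. parent IV crosses ← the marsh camp.
3. toddler I, toddler II, and toddler III cross → the dry ground.
4. toddler IV crosses ← the marsh camp.
5. parent I, parent II, and parent III cross → the dry ground.
6. parent I and toddler I cross ← the marsh camp.
7. parent I, parent IV, and parent V cross → the dry ground.
8. toddler III crosses ← the marsh camp.
9. toddler I and toddler IV cross → the dry ground.
10. toddler IV crosses ← the marsh camp.
11. toddler III, toddler IV, and toddler V cross → the dry ground.

Yes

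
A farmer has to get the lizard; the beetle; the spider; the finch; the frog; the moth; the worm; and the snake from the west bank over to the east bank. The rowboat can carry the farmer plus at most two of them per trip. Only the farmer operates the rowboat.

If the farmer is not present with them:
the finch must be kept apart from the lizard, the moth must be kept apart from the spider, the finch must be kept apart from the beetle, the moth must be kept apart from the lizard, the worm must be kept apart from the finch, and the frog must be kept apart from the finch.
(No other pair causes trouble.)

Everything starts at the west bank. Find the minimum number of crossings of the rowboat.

9

Counting alone: the farmer can take at most 2 across per trip to the east bank, so moving all 8 needs at least 4 loaded trips out, with a return between consecutive ones — at least 7 crossings.
The safety rule pushes this higher. Following every safe sequence of crossings, the most of the 8 that can be at the east bank as the rowboat arrives there on crossing 7 is 6 — never all 8.
So no plan with fewer than 9 crossings exists, and this one achieves 9:
1. Farmer goes to the east bank with the finch and the moth.  [the west bank: the beetle, the frog, the lizard, the snake, the spider, the worm | the east bank: the finch, the moth]
2. Farmer goes back to the west bank alone.  [the west bank: the beetle, the frog, the lizard, the snake, the spider, the worm | the east bank: the finch, the moth]
3. Farmer goes to the east bank with the beetle and the frog.  [the west bank: the lizard, the snake, the spider, the worm | the east bank: the beetle, the finch, the frog, the moth]
4. Farmer goes back to the west bank with the finch.  [the west bank: the finch, the lizard, the snake, the spider, the worm | the east bank: the beetle, the frog, the moth]
5. Farmer goes to the east bank with the lizard and the worm.  [the west bank: the finch, the snake, the spider | the east bank: the beetle, the frog, the lizard, the moth, the worm]
6. Farmer goes back to the west bank with the moth.  [the west bank: the finch, the moth, the snake, the spider | the east bank: the beetle, the frog, the lizard, the worm]
7. Farmer goes to the east bank with the snake and the spider.  [the west bank: the finch, the moth | the east bank: the beetle, the frog, the lizard, the snake, the spider, the worm]
8. Farmer goes back to the west bank alone.  [the west bank: the finch, the moth | the east bank: the beetle, the frog, the lizard, the snake, the spider, the worm]
9. Farmer goes to the east bank with the finch and the moth.  [the west bank: — | the east bank: the beetle, the finch, the frog, the lizard, the moth, the snake, the spider, the worm]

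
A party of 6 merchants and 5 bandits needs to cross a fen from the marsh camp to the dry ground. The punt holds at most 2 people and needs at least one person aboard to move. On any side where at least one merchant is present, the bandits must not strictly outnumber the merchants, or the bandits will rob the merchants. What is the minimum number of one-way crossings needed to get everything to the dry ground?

19

Counting alone: each trip to the dry ground takes at most 2 across and each return brings at least 1 back, so after t trips out (and t−1 returns) at most 2t − (t−1) of the 11 are across; that first reaches 11 at t = 10, so at least 19 crossings are needed.
The plan below uses exactly 19 crossings, so it is optimal:
1. 2 bandits → the dry ground.  (the marsh camp: 6M 3B; the dry ground: 0M 2B)
2. 1 bandit ← the marsh camp.  (the marsh camp: 6M 4B; the dry ground: 0M 1B)
3. 2 bandits → the dry ground.  (the marsh camp: 6M 2B; the dry ground: 0M 3B)
4. 1 bandit ← the marsh camp.  (the marsh camp: 6M 3B; the dry ground: 0M 2B)
5. 2 merchants → the dry ground.  (the marsh camp: 4M 3B; the dry ground: 2M 2B)
6. 1 bandit ← the marsh camp.  (the marsh camp: 4M 4B; the dry ground: 2M 1B)
7. 1 merchant and 1 bandit → the dry ground.  (the marsh camp: 3M 3B; the dry ground: 3M 2B)
8. 1 merchant ← the marsh camp.  (the marsh camp: 4M 3B; the dry ground: 2M 2B)
9. 1 merchant and 1 bandit → the dry ground.  (the marsh camp: 3M 2B; the dry ground: 3M 3B)
10. 1 bandit ← the marsh camp.  (the marsh camp: 3M 3B; the dry ground: 3M 2B)
11. 1 merchant and 1 bandit → the dry ground.  (the marsh camp: 2M 2B; the dry ground: 4M 3B)
12. 1 merchant ← the marsh camp.  (the marsh camp: 3M 2B; the dry ground: 3M 3B)
13. 1 merchant and 1 bandit → the dry ground.  (the marsh camp: 2M 1B; the dry ground: 4M 4B)
14. 1 bandit ← the marsh camp.  (the marsh camp: 2M 2B; the dry ground: 4M 3B)
15. 1 merchant and 1 bandit → the dry ground.  (the marsh camp: 1M 1B; the dry ground: 5M 4B)
16. 1 merchant ← the marsh camp.  (the marsh camp: 2M 1B; the dry ground: 4M 4B)
17. 1 merchant and 1 bandit → the dry ground.  (the marsh camp: 1M 0B; the dry ground: 5M 5B)
18. 1 bandit ← the marsh camp.  (the marsh camp: 1M 1B; the dry ground: 5M 4B)
19. 1 merchant and 1 bandit → the dry ground.  (the marsh camp: 0M 0B; the dry ground: 6M 5B)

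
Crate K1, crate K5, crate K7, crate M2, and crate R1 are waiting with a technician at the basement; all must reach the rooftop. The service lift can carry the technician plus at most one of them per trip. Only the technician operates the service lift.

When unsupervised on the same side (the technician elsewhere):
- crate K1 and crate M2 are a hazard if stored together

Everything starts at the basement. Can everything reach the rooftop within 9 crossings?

Yes — this plan uses 9 crossings (≤ 9):
1. Technician goes to the rooftop with crate K1.  [the basement: crate K5, crate K7, crate M2, crate R1 | the rooftop: crate K1]
2. Technician goes back to the basement alone.  [the basement: crate K5, crate K7, crate M2, crate R1 | the rooftop: crate K1]
3. Technician goes to the rooftop with crate K5.  [the basement: crate K7, crate M2, crate R1 | the rooftop: crate K1, crate K5]
4. Technician goes back to the basement alone.  [the basement: crate K7, crate M2, crate R1 | the rooftop: crate K1, crate K5]
5. Technician goes to the rooftop with crate K7.  [the basement: crate M2, crate R1 | the rooftop: crate K1, crate K5, crate K7]
6. Technician goes back to the basement alone.  [the basement: crate M2, crate R1 | the rooftop: crate K1, crate K5, crate K7]
7. Technician goes to the rooftop with crate R1.  [the basement: crate M2 | the rooftop: crate K1, crate K5, crate K7, crate R1]
8. Technician goes back to the basement alone.  [the basement: crate M2 | the rooftop: crate K1, crate K5, crate K7, crate R1]
9. Technician goes to the rooftop with crate M2.  [the basement: — | the rooftop: crate K1, crate K5, crate K7, crate M2, crate R1]

Yes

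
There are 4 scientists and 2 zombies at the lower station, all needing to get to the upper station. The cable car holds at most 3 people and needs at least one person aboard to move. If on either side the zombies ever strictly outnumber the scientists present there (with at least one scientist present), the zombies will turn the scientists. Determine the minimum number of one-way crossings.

5

Counting alone: each trip to the upper station takes at most 3 across and each return brings at least 1 back, so after t trips out (and t−1 returns) at most 3t − (t−1) of the 6 are across; that first reaches 6 at t = 3, so at least 5 crossings are needed.
The plan below uses exactly 5 crossings, so it is optimal:
1. 2 zombies → the upper station.  (the lower station: 4S 0Z; the upper station: 0S 2Z)
2. 1 zombie ← the lower station.  (the lower station: 4S 1Z; the upper station: 0S 1Z)
3. 2 scientists and 1 zombie → the upper station.  (the lower station: 2S 0Z; the upper station: 2S 2Z)
4. 1 zombie ← the lower station.  (the lower station: 2S 1Z; the upper station: 2S 1Z)
5. 2 scientists and 1 zombie → the upper station.  (the lower station: 0S 0Z; the upper station: 4S 2Z)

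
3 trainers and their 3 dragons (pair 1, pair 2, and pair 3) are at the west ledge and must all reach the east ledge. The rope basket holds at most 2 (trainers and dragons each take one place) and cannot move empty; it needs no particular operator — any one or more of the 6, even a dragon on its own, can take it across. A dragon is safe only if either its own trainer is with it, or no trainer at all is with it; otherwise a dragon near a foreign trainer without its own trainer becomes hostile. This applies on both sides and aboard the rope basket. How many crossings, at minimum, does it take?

11

Counting alone: each trip to the east ledge takes at most 2 across and each return brings at least 1 back, so after t trips out (and t−1 returns) at most 2t − (t−1) of the 6 are across; that first reaches 6 at t = 5, so at least 9 crossings are needed.
The safety rule pushes this higher. Following every safe sequence of crossings, the most of the 6 that can be at the east ledge as the rope basket arrives there on crossing 9 is 5 — never all 6.
So no plan with fewer than 11 crossings exists, and this one achieves 11:
1. dragon 1 and trainer 1 cross → the east ledge.
2. trainer 1 crosses ← the west ledge.
3. dragon 2 and dragon 3 cross → the east ledge.
4. dragon 1 crosses ← the west ledge.
5. trainer 2 and trainer 3 cross → the east ledge.
6. dragon 2 and trainer 2 cross ← the west ledge.
7. trainer 1 and trainer 2 cross → the east ledge.
8. dragon 3 crosses ← the west ledge.
9. dragon 1 and dragon 2 cross → the east ledge.
10. trainer 3 crosses ← the west ledge.
11. dragon 3 and trainer 3 cross → the east ledge.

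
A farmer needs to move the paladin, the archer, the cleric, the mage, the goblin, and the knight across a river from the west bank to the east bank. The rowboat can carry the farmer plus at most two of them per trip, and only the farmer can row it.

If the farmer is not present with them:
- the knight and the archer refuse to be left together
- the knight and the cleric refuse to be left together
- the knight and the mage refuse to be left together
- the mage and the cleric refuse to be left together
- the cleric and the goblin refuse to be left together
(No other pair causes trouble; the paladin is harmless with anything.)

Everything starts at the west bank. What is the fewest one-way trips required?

9

Counting alone: the farmer can take at most 2 across per trip to the east bank, so moving all 6 needs at least 3 loaded trips out, with a return between consecutive ones — at least 5 crossings.
The safety rule pushes this higher. Following every safe sequence of crossings, the most of the 6 that can be at the east bank as the rowboat arrives there on crossings 5, 7 is 4, 5 respectively — never all 6.
So no plan with fewer than 9 crossings exists, and this one achieves 9:
1. Farmer goes to the east bank with the cleric and the knight.  [the west bank: the archer, the goblin, the mage, the paladin | the east bank: the cleric, the knight]
2. Farmer goes back to the west bank with the cleric.  [the west bank: the archer, the cleric, the goblin, the mage, the paladin | the east bank: the knight]
3. Farmer goes to the east bank with the cleric and the paladin.  [the west bank: the archer, the goblin, the mage | the east bank: the cleric, the knight, the paladin]
4. Farmer goes back to the west bank with the cleric.  [the west bank: the archer, the cleric, the goblin, the mage | the east bank: the knight, the paladin]
5. Farmer goes to the east bank with the archer and the cleric.  [the west bank: the goblin, the mage | the east bank: the archer, the cleric, the knight, the paladin]
6. Farmer goes back to the west bank with the knight.  [the west bank: the goblin, the knight, the mage | the east bank: the archer, the cleric, the paladin]
7. Farmer goes to the east bank with the goblin and the mage.  [the west bank: the knight | the east bank: the archer, the cleric, the goblin, the mage, the paladin]
8. Farmer goes back to the west bank with the cleric.  [the west bank: the cleric, the knight | the east bank: the archer, the goblin, the mage, the paladin]
9. Farmer goes to the east bank with the cleric and the knight.  [the west bank: — | the east bank: the archer, the cleric, the goblin, the knight, the mage, the paladin]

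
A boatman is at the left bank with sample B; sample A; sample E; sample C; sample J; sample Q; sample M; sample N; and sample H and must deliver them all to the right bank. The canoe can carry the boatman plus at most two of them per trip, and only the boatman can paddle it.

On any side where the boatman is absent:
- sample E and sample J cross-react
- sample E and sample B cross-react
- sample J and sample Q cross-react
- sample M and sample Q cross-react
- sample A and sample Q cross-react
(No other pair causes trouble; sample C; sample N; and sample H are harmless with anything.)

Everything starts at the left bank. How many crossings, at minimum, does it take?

11

Counting alone: the boatman can take at most 2 across per trip to the right bank, so moving all 9 needs at least 5 loaded trips out, with a return between consecutive ones — at least 9 crossings.
The safety rule pushes this higher. Following every safe sequence of crossings, the most of the 9 that can be at the right bank as the canoe arrives there on crossing 9 is 8 — never all 9.
So no plan with fewer than 11 crossings exists, and this one achieves 11:
1. Boatman goes to the right bank with sample E and sample Q.
2. Boatman goes back to the left bank alone.
3. Boatman goes to the right bank with sample B.
4. Boatman goes back to the left bank with sample E.
5. Boatman goes to the right bank with sample A and sample J.
6. Boatman goes back to the left bank with sample Q.
7. Boatman goes to the right bank with sample C and sample M.
8. Boatman goes back to the left bank alone.
9. Boatman goes to the right bank with sample H and sample N.
10. Boatman goes back to the left bank alone.
11. Boatman goes to the right bank with sample E and sample Q.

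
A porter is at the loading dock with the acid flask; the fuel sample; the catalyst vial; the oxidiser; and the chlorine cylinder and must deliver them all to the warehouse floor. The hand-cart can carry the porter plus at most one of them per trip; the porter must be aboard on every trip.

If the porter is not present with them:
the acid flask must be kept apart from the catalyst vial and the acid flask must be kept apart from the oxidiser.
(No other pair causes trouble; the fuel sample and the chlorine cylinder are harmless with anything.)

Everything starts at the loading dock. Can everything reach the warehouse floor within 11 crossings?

Yes — this plan uses 11 crossings (≤ 11):
1. Porter goes to the warehouse floor with the acid flask.  [the loading dock: the catalyst vial, the chlorine cylinder, the fuel sample, the oxidiser | the warehouse floor: the acid flask]
2. Porter goes back to the loading dock alone.  [the loading dock: the catalyst vial, the chlorine cylinder, the fuel sample, the oxidiser | the warehouse floor: the acid flask]
3. Porter goes to the warehouse floor with the fuel sample.  [the loading dock: the catalyst vial, the chlorine cylinder, the oxidiser | the warehouse floor: the acid flask, the fuel sample]
4. Porter goes back to the loading dock alone.  [the loading dock: the catalyst vial, the chlorine cylinder, the oxidiser | the warehouse floor: the acid flask, the fuel sample]
5. Porter goes to the warehouse floor with the catalyst vial.  [the loading dock: the chlorine cylinder, the oxidiser | the warehouse floor: the acid flask, the catalyst vial, the fuel sample]
6. Porter goes back to the loading dock with the acid flask.  [the loading dock: the acid flask, the chlorine cylinder, the oxidiser | the warehouse floor: the catalyst vial, the fuel sample]
7. Porter goes to the warehouse floor with the oxidiser.  [the loading dock: the acid flask, the chlorine cylinder | the warehouse floor: the catalyst vial, the fuel sample, the oxidiser]
8. Porter goes back to the loading dock alone.  [the loading dock: the acid flask, the chlorine cylinder | the warehouse floor: the catalyst vial, the fuel sample, the oxidiser]
9. Porter goes to the warehouse floor with the chlorine cylinder.  [the loading dock: the acid flask | the warehouse floor: the catalyst vial, the chlorine cylinder, the fuel sample, the oxidiser]
10. Porter goes back to the loading dock alone.  [the loading dock: the acid flask | the warehouse floor: the catalyst vial, the chlorine cylinder, the fuel sample, the oxidiser]
11. Porter goes to the warehouse floor with the acid flask.  [the loading dock: — | the warehouse floor: the acid flask, the catalyst vial, the chlorine cylinder, the fuel sample, the oxidiser]

Yes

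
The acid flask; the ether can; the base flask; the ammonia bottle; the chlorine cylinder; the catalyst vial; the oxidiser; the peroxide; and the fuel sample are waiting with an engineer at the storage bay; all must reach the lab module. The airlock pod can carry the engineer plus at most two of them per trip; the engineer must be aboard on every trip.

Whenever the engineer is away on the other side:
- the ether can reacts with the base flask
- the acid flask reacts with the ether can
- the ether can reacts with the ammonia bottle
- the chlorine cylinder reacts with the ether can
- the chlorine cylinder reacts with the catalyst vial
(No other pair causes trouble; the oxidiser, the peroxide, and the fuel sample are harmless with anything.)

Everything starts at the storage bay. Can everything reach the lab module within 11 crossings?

Yes — this plan uses 11 crossings (≤ 11):
1. Engineer goes to the lab module with the chlorine cylinder and the ether can.
2. Engineer goes back to the storage bay with the ether can.
3. Engineer goes to the lab module with the acid flask and the ether can.
4. Engineer goes back to the storage bay with the ether can.
5. Engineer goes to the lab module with the base flask and the ether can.
6. Engineer goes back to the storage bay with the ether can.
7. Engineer goes to the lab module with the ammonia bottle and the oxidiser.
8. Engineer goes back to the storage bay alone.
9. Engineer goes to the lab module with the fuel sample and the peroxide.
10. Engineer goes back to the storage bay alone.
11. Engineer goes to the lab module with the catalyst vial and the ether can.

Yes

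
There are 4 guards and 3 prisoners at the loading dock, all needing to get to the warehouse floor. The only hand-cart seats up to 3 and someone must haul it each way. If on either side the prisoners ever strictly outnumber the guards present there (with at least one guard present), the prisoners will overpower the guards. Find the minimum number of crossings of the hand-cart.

5

Counting alone: each trip to the warehouse floor takes at most 3 across and each return brings at least 1 back, so after t trips out (and t−1 returns) at most 3t − (t−1) of the 7 are across; that first reaches 7 at t = 3, so at least 5 crossings are needed.
The plan below uses exactly 5 crossings, so it is optimal:
1. 3 prisoners → the warehouse floor.  (the loading dock: 4G 0P; the warehouse floor: 0G 3P)
2. 1 prisoner ← the loading dock.  (the loading dock: 4G 1P; the warehouse floor: 0G 2P)
3. 3 guards → the warehouse floor.  (the loading dock: 1G 1P; the warehouse floor: 3G 2P)
4. 1 guard ← the loading dock.  (the loading dock: 2G 1P; the warehouse floor: 2G 2P)
5. 2 guards and 1 prisoner → the warehouse floor.  (the loading dock: 0G 0P; the warehouse floor: 4G 3P)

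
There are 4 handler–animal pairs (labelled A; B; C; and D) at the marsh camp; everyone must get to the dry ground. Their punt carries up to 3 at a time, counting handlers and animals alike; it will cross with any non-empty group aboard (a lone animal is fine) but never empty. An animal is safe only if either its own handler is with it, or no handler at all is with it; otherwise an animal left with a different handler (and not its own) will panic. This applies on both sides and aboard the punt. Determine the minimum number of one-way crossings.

Counting alone: each trip to the dry ground takes at most 3 across and each return brings at least 1 back, so after t trips out (and t−1 returns) at most 3t − (t−1) of the 8 are across; that first reaches 8 at t = 4, so at least 7 crossings are needed.
The safety rule pushes this higher. Following every safe sequence of crossings, the most of the 8 that can be at the dry ground as the punt arrives there on crossing 7 is 7 — never all 8.
So no plan with fewer than 9 crossings exists, and this one achieves 9:
1. animal A and handler A cross → the dry ground.
2. handler A crosses ← the marsh camp.
3. animal B, handler A, and handler B cross → the dry ground.
4. animal A and handler A cross ← the marsh camp.
5. handler A, handler C, and handler D cross → the dry ground.
6. animal B crosses ← the marsh camp.
7. animal A and animal B cross → the dry ground.
8. animal A crosses ← the marsh camp.
9. animal A, animal C, and animal D cross → the dry ground.

9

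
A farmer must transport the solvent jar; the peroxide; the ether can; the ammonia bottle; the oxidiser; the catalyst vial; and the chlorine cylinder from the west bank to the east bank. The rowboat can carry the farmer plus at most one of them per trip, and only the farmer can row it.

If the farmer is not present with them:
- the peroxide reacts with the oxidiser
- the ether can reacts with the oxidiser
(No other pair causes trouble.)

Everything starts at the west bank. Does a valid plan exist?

1. Farmer goes to the east bank with the oxidiser.  [the west bank: the ammonia bottle, the catalyst vial, the chlorine cylinder, the ether can, the peroxide, the solvent jar | the east bank: the oxidiser]
2. Farmer goes back to the west bank alone.  [the west bank: the ammonia bottle, the catalyst vial, the chlorine cylinder, the ether can, the peroxide, the solvent jar | the east bank: the oxidiser]
3. Farmer goes to the east bank with the solvent jar.  [the west bank: the ammonia bottle, the catalyst vial, the chlorine cylinder, the ether can, the peroxide | the east bank: the oxidiser, the solvent jar]
4. Farmer goes back to the west bank alone.  [the west bank: the ammonia bottle, the catalyst vial, the chlorine cylinder, the ether can, the peroxide | the east bank: the oxidiser, the solvent jar]
5. Farmer goes to the east bank with the peroxide.  [the west bank: the ammonia bottle, the catalyst vial, the chlorine cylinder, the ether can | the east bank: the oxidiser, the peroxide, the solvent jar]
6. Farmer goes back to the west bank with the oxidiser.  [the west bank: the ammonia bottle, the catalyst vial, the chlorine cylinder, the ether can, the oxidiser | the east bank: the peroxide, the solvent jar]
7. Farmer goes to the east bank with the ether can.  [the west bank: the ammonia bottle, the catalyst vial, the chlorine cylinder, the oxidiser | the east bank: the ether can, the peroxide, the solvent jar]
8. Farmer goes back to the west bank alone.  [the west bank: the ammonia bottle, the catalyst vial, the chlorine cylinder, the oxidiser | the east bank: the ether can, the peroxide, the solvent jar]
9. Farmer goes to the east bank with the ammonia bottle.  [the west bank: the catalyst vial, the chlorine cylinder, the oxidiser | the east bank: the ammonia bottle, the ether can, the peroxide, the solvent jar]
10. Farmer goes back to the west bank alone.  [the west bank: the catalyst vial, the chlorine cylinder, the oxidiser | the east bank: the ammonia bottle, the ether can, the peroxide, the solvent jar]
11. Farmer goes to the east bank with the catalyst vial.  [the west bank: the chlorine cylinder, the oxidiser | the east bank: the ammonia bottle, the catalyst vial, the ether can, the peroxide, the solvent jar]
12. Farmer goes back to the west bank alone.  [the west bank: the chlorine cylinder, the oxidiser | the east bank: the ammonia bottle, the catalyst vial, the ether can, the peroxide, the solvent jar]
13. Farmer goes to the east bank with the chlorine cylinder.  [the west bank: the oxidiser | the east bank: the ammonia bottle, the catalyst vial, the chlorine cylinder, the ether can, the peroxide, the solvent jar]
14. Farmer goes back to the west bank alone.  [the west bank: the oxidiser | the east bank: the ammonia bottle, the catalyst vial, the chlorine cylinder, the ether can, the peroxide, the solvent jar]
15. Farmer goes to the east bank with the oxidiser.  [the west bank: — | the east bank: the ammonia bottle, the catalyst vial, the chlorine cylinder, the ether can, the oxidiser, the peroxide, the solvent jar]

Yes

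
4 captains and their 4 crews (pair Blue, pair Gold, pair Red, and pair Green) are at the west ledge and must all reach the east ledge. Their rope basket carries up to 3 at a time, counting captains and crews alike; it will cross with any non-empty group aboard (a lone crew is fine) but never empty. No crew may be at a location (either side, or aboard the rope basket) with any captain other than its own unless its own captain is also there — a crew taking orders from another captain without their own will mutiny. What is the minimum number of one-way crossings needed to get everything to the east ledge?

Counting alone: each trip to the east ledge takes at most 3 across and each return brings at least 1 back, so after t trips out (and t−1 returns) at most 3t − (t−1) of the 8 are across; that first reaches 8 at t = 4, so at least 7 crossings are needed.
The safety rule pushes this higher. Following every safe sequence of crossings, the most of the 8 that can be at the east ledge as the rope basket arrives there on crossing 7 is 7 — never all 8.
So no plan with fewer than 9 crossings exists, and this one achieves 9:
1. captain Blue and crew Blue cross → the east ledge.
2. captain Blue crosses ← the west ledge.
3. captain Blue, captain Gold, and crew Gold cross → the east ledge.
4. captain Blue and crew Blue cross ← the west ledge.
5. captain Blue, captain Green, and captain Red cross → the east ledge.
6. crew Gold crosses ← the west ledge.
7. crew Blue and crew Gold cross → the east ledge.
8. crew Blue crosses ← the west ledge.
9. crew Blue, crew Green, and crew Red cross → the east ledge.

9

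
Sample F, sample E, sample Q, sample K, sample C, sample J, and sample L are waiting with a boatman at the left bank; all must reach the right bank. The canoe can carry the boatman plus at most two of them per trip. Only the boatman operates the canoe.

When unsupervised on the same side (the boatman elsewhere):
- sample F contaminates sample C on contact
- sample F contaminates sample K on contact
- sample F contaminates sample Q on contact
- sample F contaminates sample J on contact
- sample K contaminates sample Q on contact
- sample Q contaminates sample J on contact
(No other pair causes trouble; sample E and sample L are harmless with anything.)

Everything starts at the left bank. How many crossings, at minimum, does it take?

11

Counting alone: the boatman can take at most 2 across per trip to the right bank, so moving all 7 needs at least 4 loaded trips out, with a return between consecutive ones — at least 7 crossings.
The safety rule pushes this higher. Following every safe sequence of crossings, the most of the 7 that can be at the right bank as the canoe arrives there on crossings 7, 9 is 5, 6 respectively — never all 7.
So no plan with fewer than 11 crossings exists, and this one achieves 11:
1. Boatman goes to the right bank with sample F and sample Q.  [the left bank: sample C, sample E, sample J, sample K, sample L | the right bank: sample F, sample Q]
2. Boatman goes back to the left bank with sample F.  [the left bank: sample C, sample E, sample F, sample J, sample K, sample L | the right bank: sample Q]
3. Boatman goes to the right bank with sample E and sample F.  [the left bank: sample C, sample J, sample K, sample L | the right bank: sample E, sample F, sample Q]
4. Boatman goes back to the left bank with sample F.  [the left bank: sample C, sample F, sample J, sample K, sample L | the right bank: sample E, sample Q]
5. Boatman goes to the right bank with sample C and sample F.  [the left bank: sample J, sample K, sample L | the right bank: sample C, sample E, sample F, sample Q]
6. Boatman goes back to the left bank with sample F.  [the left bank: sample F, sample J, sample K, sample L | the right bank: sample C, sample E, sample Q]
7. Boatman goes to the right bank with sample F and sample L.  [the left bank: sample J, sample K | the right bank: sample C, sample E, sample F, sample L, sample Q]
8. Boatman goes back to the left bank with sample F.  [the left bank: sample F, sample J, sample K | the right bank: sample C, sample E, sample L, sample Q]
9. Boatman goes to the right bank with sample J and sample K.  [the left bank: sample F | the right bank: sample C, sample E, sample J, sample K, sample L, sample Q]
10. Boatman goes back to the left bank with sample Q.  [the left bank: sample F, sample Q | the right bank: sample C, sample E, sample J, sample K, sample L]
11. Boatman goes to the right bank with sample F and sample Q.  [the left bank: — | the right bank: sample C, sample E, sample F, sample J, sample K, sample L, sample Q]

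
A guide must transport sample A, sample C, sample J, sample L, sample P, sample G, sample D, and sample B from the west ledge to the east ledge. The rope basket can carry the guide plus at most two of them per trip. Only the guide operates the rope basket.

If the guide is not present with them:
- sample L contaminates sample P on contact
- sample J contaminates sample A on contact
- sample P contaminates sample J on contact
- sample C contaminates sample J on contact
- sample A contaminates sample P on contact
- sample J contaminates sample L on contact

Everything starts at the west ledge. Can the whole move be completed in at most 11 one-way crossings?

Counting alone: the guide can take at most 2 across per trip to the east ledge, so moving all 8 needs at least 4 loaded trips out, with a return between consecutive ones — at least 7 crossings.
The safety rule pushes this higher. Following every safe sequence of crossings, the most of the 8 that can be at the east ledge as the rope basket arrives there on crossings 7, 9, 11 is 5, 6, 7 respectively — never all 8.
So the move cannot be finished within 11 crossings. (The shortest complete plan takes 13:)
1. Guide goes to the east ledge with sample J and sample P.
2. Guide goes back to the west ledge with sample J.
3. Guide goes to the east ledge with sample C and sample J.
4. Guide goes back to the west ledge with sample J.
5. Guide goes to the east ledge with sample A and sample L.
6. Guide goes back to the west ledge with sample P.
7. Guide goes to the east ledge with sample G and sample J.
8. Guide goes back to the west ledge with sample J.
9. Guide goes to the east ledge with sample D and sample J.
10. Guide goes back to the west ledge with sample J.
11. Guide goes to the east ledge with sample B and sample J.
12. Guide goes back to the west ledge with sample J.
13. Guide goes to the east ledge with sample J and sample P.

No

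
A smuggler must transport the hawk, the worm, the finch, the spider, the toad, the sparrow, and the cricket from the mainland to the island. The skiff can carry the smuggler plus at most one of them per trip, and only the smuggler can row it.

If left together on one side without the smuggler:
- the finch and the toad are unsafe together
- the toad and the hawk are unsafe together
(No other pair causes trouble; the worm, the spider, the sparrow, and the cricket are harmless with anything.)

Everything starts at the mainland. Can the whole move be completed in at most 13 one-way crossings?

No

Counting alone: the smuggler can take at most 1 across per trip to the island, so moving all 7 needs at least 7 loaded trips out, with a return between consecutive ones — at least 13 crossings.
The safety rule pushes this higher. Following every safe sequence of crossings, the most of the 7 that can be at the island as the skiff arrives there on crossing 13 is 6 — never all 7.
So the move cannot be finished within 13 crossings. (The shortest complete plan takes 15:)
1. Smuggler goes to the island with the toad.  [the mainland: the cricket, the finch, the hawk, the sparrow, the spider, the worm | the island: the toad]
2. Smuggler goes back to the mainland alone.  [the mainland: the cricket, the finch, the hawk, the sparrow, the spider, the worm | the island: the toad]
3. Smuggler goes to the island with the hawk.  [the mainland: the cricket, the finch, the sparrow, the spider, the worm | the island: the hawk, the toad]
4. Smuggler goes back to the mainland with the toad.  [the mainland: the cricket, the finch, the sparrow, the spider, the toad, the worm | the island: the hawk]
5. Smuggler goes to the island with the finch.  [the mainland: the cricket, the sparrow, the spider, the toad, the worm | the island: the finch, the hawk]
6. Smuggler goes back to the mainland alone.  [the mainland: the cricket, the sparrow, the spider, the toad, the worm | the island: the finch, the hawk]
7. Smuggler goes to the island with the worm.  [the mainland: the cricket, the sparrow, the spider, the toad | the island: the finch, the hawk, the worm]
8. Smuggler goes back to the mainland alone.  [the mainland: the cricket, the sparrow, the spider, the toad | the island: the finch, the hawk, the worm]
9. Smuggler goes to the island with the spider.  [the mainland: the cricket, the sparrow, the toad | the island: the finch, the hawk, the spider, the worm]
10. Smuggler goes back to the mainland alone.  [the mainland: the cricket, the sparrow, the toad | the island: the finch, the hawk, the spider, the worm]
11. Smuggler goes to the island with the sparrow.  [the mainland: the cricket, the toad | the island: the finch, the hawk, the sparrow, the spider, the worm]
12. Smuggler goes back to the mainland alone.  [the mainland: the cricket, the toad | the island: the finch, the hawk, the sparrow, the spider, the worm]
13. Smuggler goes to the island with the cricket.  [the mainland: the toad | the island: the cricket, the finch, the hawk, the sparrow, the spider, the worm]
14. Smuggler goes back to the mainland alone.  [the mainland: the toad | the island: the cricket, the finch, the hawk, the sparrow, the spider, the worm]
15. Smuggler goes to the island with the toad.  [the mainland: — | the island: the cricket, the finch, the hawk, the sparrow, the spider, the toad, the worm]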